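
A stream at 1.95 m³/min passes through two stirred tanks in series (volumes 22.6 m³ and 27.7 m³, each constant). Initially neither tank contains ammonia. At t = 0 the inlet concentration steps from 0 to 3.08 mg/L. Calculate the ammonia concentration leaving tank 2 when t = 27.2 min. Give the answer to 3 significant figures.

Each tank obeys Vᵢ dCᵢ/dt = Q(Cᵢ₋₁ − Cᵢ), so τᵢ = Vᵢ/Q.
τ₁ = 22.6/1.95 = 11.590 min; τ₂ = 27.7/1.95 = 14.205 min.
Solving the cascade with C₁(0)=C₂(0)=0 gives C₂(t) = C_in[1 − (τ₁ e^(−t/τ₁) − τ₂ e^(−t/τ₂))/(τ₁ − τ₂)].
At t = 27.2: e^(−t/τ₁) = 0.095665, e^(−t/τ₂) = 0.14737.
C₂ = 3.08·[1 − (11.590·0.095665 − 14.205·0.14737)/(-2.6154)] = 3.08·0.62350 = 1.9204 mg/L.

1.92 mg/L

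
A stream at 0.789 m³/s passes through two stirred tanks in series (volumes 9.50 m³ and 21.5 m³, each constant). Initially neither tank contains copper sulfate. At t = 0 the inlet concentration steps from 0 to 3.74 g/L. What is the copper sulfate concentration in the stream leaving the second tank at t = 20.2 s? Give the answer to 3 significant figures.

1.10 g/L

Time constants: τᵢ = Vᵢ/Q for each well-mixed tank.
τ₁ = 9.50/0.789 = 12.041 s; τ₂ = 21.5/0.789 = 27.250 s.
Solving the cascade with C₁(0)=C₂(0)=0 gives C₂(t) = C_in[1 − (τ₁ e^(−t/τ₁) − τ₂ e^(−t/τ₂))/(τ₁ − τ₂)].
At t = 20.2: e^(−t/τ₁) = 0.18681, e^(−t/τ₂) = 0.47650.
C₂ = 3.74·[1 − (12.041·0.18681 − 27.250·0.47650)/(-15.209)] = 3.74·0.29417 = 1.1002 g/L.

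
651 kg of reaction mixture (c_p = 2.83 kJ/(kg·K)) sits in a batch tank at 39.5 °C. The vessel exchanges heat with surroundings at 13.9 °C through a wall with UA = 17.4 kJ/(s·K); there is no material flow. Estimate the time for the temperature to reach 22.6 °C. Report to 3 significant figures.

114 s

M c_p dT/dt = −UA(T − T_amb).
τ = M c_p/UA = 105.88 s; T_ss = T_amb = 13.900 °C.
T(t) = T_ss + (T₀ − T_ss)e^(−t/τ); set T = 22.6:
t = −τ ln[(T − T_ss)/(T₀ − T_ss)] = −105.88 · ln(0.33984) = 114.27 s.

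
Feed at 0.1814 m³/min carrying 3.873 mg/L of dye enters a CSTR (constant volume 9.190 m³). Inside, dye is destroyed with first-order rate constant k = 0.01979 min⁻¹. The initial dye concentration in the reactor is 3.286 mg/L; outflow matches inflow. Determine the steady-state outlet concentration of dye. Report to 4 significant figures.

1.934 mg/L

Accumulation = in − out − consumed: V dC/dt = Q C_in − Q C − k V C.
At steady state: 0 = Q C_in − (Q + kV) C_ss, so C_ss = Q C_in/(Q + kV).
C_ss = 0.1814·3.873/(0.1814 + 0.01979·9.190) = 0.702562/0.363270 = 1.93399 mg/L.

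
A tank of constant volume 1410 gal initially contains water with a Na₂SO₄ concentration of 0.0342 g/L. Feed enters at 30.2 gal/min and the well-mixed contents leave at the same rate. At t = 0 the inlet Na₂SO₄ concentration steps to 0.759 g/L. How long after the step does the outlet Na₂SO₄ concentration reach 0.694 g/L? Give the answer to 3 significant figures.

113 min

Species balance: V dC/dt = Q(C_in − C) ⇒ τ = V/Q = 46.689 min.
C(t) = C_in + (C₀ − C_in) e^(−t/τ). Set C = 0.694 and solve for t:
e^(−t/τ) = (C − C_in)/(C₀ − C_in) = (0.694 − 0.759)/(0.0342 − 0.759) = 0.089680
t = −τ ln(…) = 46.689 × 2.4115 = 112.59 min.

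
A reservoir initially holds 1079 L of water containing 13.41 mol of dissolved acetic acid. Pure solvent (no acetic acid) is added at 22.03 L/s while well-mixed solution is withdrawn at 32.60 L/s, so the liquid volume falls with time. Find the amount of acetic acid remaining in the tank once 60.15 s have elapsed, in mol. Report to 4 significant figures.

Let m(t) be the amount of acetic acid. Volume: V(t) = V₀ + (Q_in − Q_out) t = 1079 − 10.5700 t; V(60.15) = 443.215 L.
Species balance (pure solvent in): dm/dt = −Q_out · m/V(t).
dm/m = −Q_out dt/(V₀ − 10.5700 t); integrating gives ln(m/m₀) = −(Q_out/(Q_in−Q_out)) ln(V/V₀).
m = m₀ (V₀/V)^(Q_out/(Q_in−Q_out)) = 13.41 × (1079/443.215)^(-3.08420) = 0.862324 mol.

0.8623 mol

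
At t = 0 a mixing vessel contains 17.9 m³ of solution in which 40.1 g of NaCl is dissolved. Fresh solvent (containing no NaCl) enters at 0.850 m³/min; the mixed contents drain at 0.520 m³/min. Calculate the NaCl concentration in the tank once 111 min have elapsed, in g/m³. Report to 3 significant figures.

Total volume: dV/dt = Q_in − Q_out = 0.33000 m³/min, so V(t) = 17.9 + 0.33000 t and V(111) = 54.530 m³.
Species balance (pure solvent in): dm/dt = −Q_out · m/V(t).
dm/m = −Q_out dt/(V₀ + 0.33000 t); integrating gives ln(m/m₀) = −(Q_out/(Q_in−Q_out)) ln(V/V₀).
m = m₀ (V₀/V)^(Q_out/(Q_in−Q_out)) = 40.1 × (17.9/54.530)^(1.5758) = 6.9314 g.
C = m/V = 6.9314/54.530 = 0.12711 g/m³.

0.127 g/m³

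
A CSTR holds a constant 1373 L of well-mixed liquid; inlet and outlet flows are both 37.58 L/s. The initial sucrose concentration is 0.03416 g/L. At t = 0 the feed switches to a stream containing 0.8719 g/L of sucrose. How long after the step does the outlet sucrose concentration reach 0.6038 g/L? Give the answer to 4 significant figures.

Mass balance on the solute (V constant): V dC/dt = Q(C_in − C), so τ = V/Q = 36.5354 s.
C(t) = C_in + (C₀ − C_in) e^(−t/τ). Set C = 0.6038 and solve for t:
e^(−t/τ) = (C − C_in)/(C₀ − C_in) = (0.6038 − 0.8719)/(0.03416 − 0.8719) = 0.320028
t = −τ ln(…) = 36.5354 × 1.13935 = 41.6265 s.

41.63 s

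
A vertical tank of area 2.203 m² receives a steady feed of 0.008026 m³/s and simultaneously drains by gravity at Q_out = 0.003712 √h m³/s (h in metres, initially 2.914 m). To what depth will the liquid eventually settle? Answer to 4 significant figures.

4.675 m

A dh/dt = Q_in − 0.003712 √h. Steady state requires inflow = outflow:
Q_in = 0.003712 √h_ss ⇒ √h_ss = 0.008026/0.003712 = 2.16218.
h_ss = 2.16218² = 4.67501 m. (Since h₀ = 2.914 m < h_ss, the level will rise toward this value.)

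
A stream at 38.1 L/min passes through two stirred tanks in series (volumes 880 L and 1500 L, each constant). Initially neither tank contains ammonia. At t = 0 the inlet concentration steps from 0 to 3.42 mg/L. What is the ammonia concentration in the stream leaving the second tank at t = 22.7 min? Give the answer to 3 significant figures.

0.588 mg/L

Species balance on tank i: dCᵢ/dt = (Cᵢ₋₁ − Cᵢ)/τᵢ with τᵢ = Vᵢ/Q.
τ₁ = 880/38.1 = 23.097 min; τ₂ = 1500/38.1 = 39.370 min.
Tank 1: C₁ = C_in(1 − e^(−t/τ₁)). Tank 2 (τ₁ ≠ τ₂): C₂ = C_in[1 − (τ₁ e^(−t/τ₁) − τ₂ e^(−t/τ₂))/(τ₁ − τ₂)].
At t = 22.7: e^(−t/τ₁) = 0.37426, e^(−t/τ₂) = 0.56182.
C₂ = 3.42·[1 − (23.097·0.37426 − 39.370·0.56182)/(-16.273)] = 3.42·0.17197 = 0.58815 mg/L.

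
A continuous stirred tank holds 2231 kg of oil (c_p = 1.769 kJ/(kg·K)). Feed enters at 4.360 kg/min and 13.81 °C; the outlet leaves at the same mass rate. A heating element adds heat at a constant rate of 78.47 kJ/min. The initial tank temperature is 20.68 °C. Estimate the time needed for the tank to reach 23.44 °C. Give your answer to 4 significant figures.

923.1 min

First-law balance (no shaft work): M c_p dT/dt = ṁ c_p (T_in − T) + 78.47.
τ = M/ṁ = 511.697 min; T_ss = T_in + Q̇/(ṁ c_p) = 23.9839 °C.
T(t) = T_ss + (T₀ − T_ss) e^(−t/τ). Set T = 23.44:
e^(−t/τ) = (23.44 − 23.9839)/(20.68 − 23.9839) = 0.164635
t = −511.697 · ln(0.164635) = 923.115 min.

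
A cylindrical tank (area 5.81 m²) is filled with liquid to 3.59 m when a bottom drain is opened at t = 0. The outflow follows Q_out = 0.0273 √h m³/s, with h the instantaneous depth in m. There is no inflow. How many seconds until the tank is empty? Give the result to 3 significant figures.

Mass balance (ρ constant): A dh/dt = −0.0273 √h.
Separate and integrate: 2(√h − √h₀) = −(0.0273/A) t.
Tank is empty when √h = 0: t_empty = 2A√h₀/0.0273.
t_empty = 2·5.81·√3.59/0.0273 = 11.620·1.8947/0.0273 = 806.47 s.

806 s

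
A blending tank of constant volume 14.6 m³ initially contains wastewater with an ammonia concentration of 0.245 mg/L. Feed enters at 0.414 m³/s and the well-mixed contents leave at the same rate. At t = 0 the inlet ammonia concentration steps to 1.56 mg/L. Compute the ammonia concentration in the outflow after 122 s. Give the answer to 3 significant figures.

1.52 mg/L

Species balance on the tank: V dC/dt = Q(C_in − C).
So dC/dt = (C_in − C)/τ with τ = V/Q = 14.6/0.414 = 35.266 s.
Solution: C(t) = C_in + (C₀ − C_in) e^(−t/τ).
C(122) = 1.56 + (0.245 − 1.56)·e^(−122/35.266) = 1.56 + (-1.3150)·0.031447 = 1.5186 mg/L.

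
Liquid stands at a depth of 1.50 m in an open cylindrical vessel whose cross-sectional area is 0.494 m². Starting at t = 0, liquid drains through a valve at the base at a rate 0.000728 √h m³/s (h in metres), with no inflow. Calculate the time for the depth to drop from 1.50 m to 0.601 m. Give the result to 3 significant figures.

610 s

A dh/dt = −Q_out = −0.000728 √h.
∫ h^(−1/2) dh = −(0.000728/A) ∫ dt, giving 2√h = 2√h₀ − (0.000728/A) t.
t = 2A(√h₀ − √h)/0.000728 = 2·0.494·(√1.50 − √0.601)/0.000728
  = 0.98800 × (1.2247 − 0.77524) / 0.000728 = 610.04 s.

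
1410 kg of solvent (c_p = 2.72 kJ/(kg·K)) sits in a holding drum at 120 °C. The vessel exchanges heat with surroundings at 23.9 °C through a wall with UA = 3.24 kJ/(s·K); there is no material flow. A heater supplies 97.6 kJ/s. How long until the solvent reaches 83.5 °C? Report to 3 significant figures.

Energy balance: M c_p dT/dt = −UA(T − T_amb) + Q̇.
τ = M c_p/UA = 1183.7 s; T_ss = T_amb + Q̇/UA = 23.9 + 97.6/3.24 = 54.023 °C.
T(t) = T_ss + (T₀ − T_ss)e^(−t/τ); set T = 83.5:
t = −τ ln[(T − T_ss)/(T₀ − T_ss)] = −1183.7 · ln(0.44677) = 953.72 s.

954 s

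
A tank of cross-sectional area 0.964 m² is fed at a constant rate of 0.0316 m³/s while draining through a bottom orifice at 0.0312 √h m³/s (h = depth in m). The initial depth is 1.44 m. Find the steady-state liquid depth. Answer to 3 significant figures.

1.03 m

Level balance: A dh/dt = 0.0316 − 0.0312 √h. Setting dh/dt = 0:
Q_in = 0.0312 √h_ss ⇒ √h_ss = 0.0316/0.0312 = 1.0128.
h_ss = 1.0128² = 1.0258 m. (Since h₀ = 1.44 m > h_ss, the level will fall toward this value.)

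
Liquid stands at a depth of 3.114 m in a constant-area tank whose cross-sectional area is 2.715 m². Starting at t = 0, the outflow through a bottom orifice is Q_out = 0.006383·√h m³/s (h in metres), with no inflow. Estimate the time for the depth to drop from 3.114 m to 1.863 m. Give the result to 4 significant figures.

340.1 s

A dh/dt = −Q_out = −0.006383 √h.
∫ h^(−1/2) dh = −(0.006383/A) ∫ dt, giving 2√h = 2√h₀ − (0.006383/A) t.
t = 2A(√h₀ − √h)/0.006383 = 2·2.715·(√3.114 − √1.863)/0.006383
  = 5.43000 × (1.76465 − 1.36492) / 0.006383 = 340.054 s.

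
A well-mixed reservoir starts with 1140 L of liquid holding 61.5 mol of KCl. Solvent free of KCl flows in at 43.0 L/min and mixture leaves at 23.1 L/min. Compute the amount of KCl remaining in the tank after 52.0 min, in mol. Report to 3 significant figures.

29.1 mol

Total volume: dV/dt = Q_in − Q_out = 19.900 L/min, so V(t) = 1140 + 19.900 t and V(52.0) = 2174.8 L.
Species balance (pure solvent in): dm/dt = −Q_out · m/V(t).
Separate: dm/m = −Q_out dt/V(t) ⇒ ln(m/m₀) = −(Q_out/(Q_in−Q_out)) ln(V/V₀).
m = m₀ (V₀/V)^(Q_out/(Q_in−Q_out)) = 61.5 × (1140/2174.8)^(1.1608) = 29.057 mol.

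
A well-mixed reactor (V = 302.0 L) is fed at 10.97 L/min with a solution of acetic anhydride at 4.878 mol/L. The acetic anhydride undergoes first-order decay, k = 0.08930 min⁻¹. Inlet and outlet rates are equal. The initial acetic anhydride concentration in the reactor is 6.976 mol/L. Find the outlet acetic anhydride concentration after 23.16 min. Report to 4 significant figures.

Accumulation = in − out − consumed: V dC/dt = Q C_in − Q C − k V C.
dC/dt = (Q/V) C_in − (Q/V + k) C; effective rate a = Q/V + k = 0.0363245 + 0.08930 = 0.125625 min⁻¹.
C_ss = Q C_in/(Q + kV) = 1.41048 mol/L; C(t) = C_ss + (C₀ − C_ss) e^(−a t).
C(23.16) = 1.41048 + (5.56552)·e^(−0.125625·23.16) = 1.41048 + (5.56552)·0.0545050 = 1.71383 mol/L.

1.714 mol/L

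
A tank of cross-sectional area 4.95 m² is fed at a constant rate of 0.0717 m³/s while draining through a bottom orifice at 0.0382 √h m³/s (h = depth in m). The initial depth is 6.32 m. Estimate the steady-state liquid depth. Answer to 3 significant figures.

A dh/dt = Q_in − 0.0382 √h. Steady state requires inflow = outflow:
Q_in = 0.0382 √h_ss ⇒ √h_ss = 0.0717/0.0382 = 1.8770.
h_ss = 1.8770² = 3.5230 m. (Since h₀ = 6.32 m > h_ss, the level will fall toward this value.)

3.52 m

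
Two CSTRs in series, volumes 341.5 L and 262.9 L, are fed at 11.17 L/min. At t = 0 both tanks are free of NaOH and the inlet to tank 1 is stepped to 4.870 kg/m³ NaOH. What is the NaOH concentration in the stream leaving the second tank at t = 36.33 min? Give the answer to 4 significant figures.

1.902 kg/m³

Each tank obeys Vᵢ dCᵢ/dt = Q(Cᵢ₋₁ − Cᵢ), so τᵢ = Vᵢ/Q.
τ₁ = 341.5/11.17 = 30.5730 min; τ₂ = 262.9/11.17 = 23.5363 min.
Tank 1: C₁ = C_in(1 − e^(−t/τ₁)). Tank 2 (τ₁ ≠ τ₂): C₂ = C_in[1 − (τ₁ e^(−t/τ₁) − τ₂ e^(−t/τ₂))/(τ₁ − τ₂)].
At t = 36.33: e^(−t/τ₁) = 0.304737, e^(−t/τ₂) = 0.213616.
C₂ = 4.870·[1 − (30.5730·0.304737 − 23.5363·0.213616)/(7.03671)] = 4.870·0.390481 = 1.90164 kg/m³.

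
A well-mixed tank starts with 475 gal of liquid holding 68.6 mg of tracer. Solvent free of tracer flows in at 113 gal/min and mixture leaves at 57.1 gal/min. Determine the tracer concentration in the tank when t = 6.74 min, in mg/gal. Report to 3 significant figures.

Let m(t) be the amount of tracer. Volume: V(t) = V₀ + (Q_in − Q_out) t = 475 + 55.900 t; V(6.74) = 851.77 gal.
No tracer enters, so dm/dt = −Q_out · (m/V).
dm/m = −Q_out dt/(V₀ + 55.900 t); integrating gives ln(m/m₀) = −(Q_out/(Q_in−Q_out)) ln(V/V₀).
m = m₀ (V₀/V)^(Q_out/(Q_in−Q_out)) = 68.6 × (475/851.77)^(1.0215) = 37.779 mg.
C = m/V = 37.779/851.77 = 0.044354 mg/gal.

0.0444 mg/gal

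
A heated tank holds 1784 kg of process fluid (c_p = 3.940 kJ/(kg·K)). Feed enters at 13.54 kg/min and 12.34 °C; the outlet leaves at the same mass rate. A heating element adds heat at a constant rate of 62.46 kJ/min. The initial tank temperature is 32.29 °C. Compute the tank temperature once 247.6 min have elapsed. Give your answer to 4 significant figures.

16.38 °C

M c_p dT/dt = ṁ c_p (T_in − T) + Q̇.
Rearrange: dT/dt = (T_ss − T)/τ with τ = M/ṁ = 131.758 min and T_ss = T_in + Q̇/(ṁ c_p) = 13.5108 °C.
T approaches T_ss exponentially: T(t) = T_ss + (T₀ − T_ss) e^(−t/τ).
T(247.6) = 13.5108 + (18.7792)·e^(−247.6/131.758) = 13.5108 + (18.7792)·0.152711 = 16.3786 °C.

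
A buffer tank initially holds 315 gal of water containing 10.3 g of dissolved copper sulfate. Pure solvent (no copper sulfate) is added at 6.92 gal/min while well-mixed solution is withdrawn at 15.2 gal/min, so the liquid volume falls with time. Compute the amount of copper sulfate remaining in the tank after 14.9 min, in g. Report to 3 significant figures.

Let m(t) be the amount of copper sulfate. Volume: V(t) = V₀ + (Q_in − Q_out) t = 315 − 8.2800 t; V(14.9) = 191.63 gal.
Species balance (pure solvent in): dm/dt = −Q_out · m/V(t).
dm/m = −Q_out dt/(V₀ − 8.2800 t); integrating gives ln(m/m₀) = −(Q_out/(Q_in−Q_out)) ln(V/V₀).
m = m₀ (V₀/V)^(Q_out/(Q_in−Q_out)) = 10.3 × (315/191.63)^(-1.8357) = 4.1361 g.

4.14 g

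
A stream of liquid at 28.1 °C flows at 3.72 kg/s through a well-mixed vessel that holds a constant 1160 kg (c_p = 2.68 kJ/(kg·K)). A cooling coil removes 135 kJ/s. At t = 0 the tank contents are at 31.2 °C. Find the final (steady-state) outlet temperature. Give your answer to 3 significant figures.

14.6 °C

Unsteady energy balance on the tank contents: M c_p dT/dt = ṁ c_p (T_in − T) − 135.
At steady state dT/dt = 0 ⇒ T_ss = T_in − Q̇/(ṁ c_p) = 28.1 − 135/(3.72·2.68) = 14.559 °C.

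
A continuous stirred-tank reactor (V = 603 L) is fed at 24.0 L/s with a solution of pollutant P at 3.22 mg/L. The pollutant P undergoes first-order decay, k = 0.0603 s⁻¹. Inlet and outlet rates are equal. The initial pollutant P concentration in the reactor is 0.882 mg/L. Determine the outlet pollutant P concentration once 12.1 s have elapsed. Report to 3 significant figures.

1.16 mg/L

V dC/dt = Q(C_in − C) − k V C.
This is linear with rate a = Q/V + k = 0.10010 s⁻¹.
C_ss = Q C_in/(Q + kV) = 1.2803 mg/L; C(t) = C_ss + (C₀ − C_ss) e^(−a t).
C(12.1) = 1.2803 + (-0.39830)·e^(−0.10010·12.1) = 1.2803 + (-0.39830)·0.29783 = 1.1617 mg/L.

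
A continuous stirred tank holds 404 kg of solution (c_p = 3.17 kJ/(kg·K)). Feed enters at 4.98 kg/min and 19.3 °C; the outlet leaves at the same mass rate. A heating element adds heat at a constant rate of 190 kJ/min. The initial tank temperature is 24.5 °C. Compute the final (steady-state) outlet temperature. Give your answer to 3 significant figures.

Unsteady energy balance on the tank contents: M c_p dT/dt = ṁ c_p (T_in − T) + 190.
At steady state dT/dt = 0 ⇒ T_ss = T_in + Q̇/(ṁ c_p) = 19.3 + 190/(4.98·3.17) = 31.336 °C.

31.3 °C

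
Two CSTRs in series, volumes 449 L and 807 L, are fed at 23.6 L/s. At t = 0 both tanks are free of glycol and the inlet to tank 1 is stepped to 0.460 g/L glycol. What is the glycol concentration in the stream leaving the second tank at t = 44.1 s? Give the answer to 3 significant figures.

Species balance on tank i: dCᵢ/dt = (Cᵢ₋₁ − Cᵢ)/τᵢ with τᵢ = Vᵢ/Q.
τ₁ = 449/23.6 = 19.025 s; τ₂ = 807/23.6 = 34.195 s.
Solving the cascade with C₁(0)=C₂(0)=0 gives C₂(t) = C_in[1 − (τ₁ e^(−t/τ₁) − τ₂ e^(−t/τ₂))/(τ₁ − τ₂)].
At t = 44.1: e^(−t/τ₁) = 0.098475, e^(−t/τ₂) = 0.27536.
C₂ = 0.460·[1 − (19.025·0.098475 − 34.195·0.27536)/(-15.169)] = 0.460·0.50279 = 0.23128 g/L.

0.231 g/L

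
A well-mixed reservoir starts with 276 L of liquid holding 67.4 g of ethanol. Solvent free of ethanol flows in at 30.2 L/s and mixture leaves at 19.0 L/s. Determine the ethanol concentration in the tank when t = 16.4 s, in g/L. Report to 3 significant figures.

Let m(t) be the amount of ethanol. Volume: V(t) = V₀ + (Q_in − Q_out) t = 276 + 11.200 t; V(16.4) = 459.68 L.
Species balance (pure solvent in): dm/dt = −Q_out · m/V(t).
dm/m = −Q_out dt/(V₀ + 11.200 t); integrating gives ln(m/m₀) = −(Q_out/(Q_in−Q_out)) ln(V/V₀).
m = m₀ (V₀/V)^(Q_out/(Q_in−Q_out)) = 67.4 × (276/459.68)^(1.6964) = 28.368 g.
C = m/V = 28.368/459.68 = 0.061712 g/L.

0.0617 g/L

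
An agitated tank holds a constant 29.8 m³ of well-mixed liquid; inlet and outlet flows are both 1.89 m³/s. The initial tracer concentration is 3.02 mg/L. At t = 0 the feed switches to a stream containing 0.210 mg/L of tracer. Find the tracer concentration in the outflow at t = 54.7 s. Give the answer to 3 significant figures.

Mass balance on the solute (V constant): V dC/dt = Q(C_in − C).
Time constant τ = V/Q = 29.8/1.89 = 15.767 s.
Integrating: C(t) = C_in + (C₀ − C_in) e^(−t/τ).
C(54.7) = 0.210 + (3.02 − 0.210)·e^(−54.7/15.767) = 0.210 + (2.8100)·0.031141 = 0.29751 mg/L.

0.298 mg/L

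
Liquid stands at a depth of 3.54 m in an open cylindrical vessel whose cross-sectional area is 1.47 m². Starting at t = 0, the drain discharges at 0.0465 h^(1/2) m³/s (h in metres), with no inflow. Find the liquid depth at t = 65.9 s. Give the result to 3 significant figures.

A dh/dt = −Q_out = −0.0465 √h.
∫ h^(−1/2) dh = −(0.0465/A) ∫ dt, giving 2√h = 2√h₀ − (0.0465/A) t.
√h = √3.54 − 0.0465·65.9/(2·1.47) = 1.8815 − 1.0423 = 0.83919.
h = 0.83919² = 0.70424 m.

0.704 m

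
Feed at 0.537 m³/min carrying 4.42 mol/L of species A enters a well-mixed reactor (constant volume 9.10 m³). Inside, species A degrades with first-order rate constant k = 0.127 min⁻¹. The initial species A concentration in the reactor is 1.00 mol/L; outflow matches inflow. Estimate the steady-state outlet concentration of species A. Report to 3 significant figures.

1.40 mol/L

V dC/dt = Q(C_in − C) − k V C.
Steady state (dC/dt = 0): C_ss = Q C_in/(Q + kV) = C_in/(1 + kV/Q).
C_ss = 0.537·4.42/(0.537 + 0.127·9.10) = 2.3735/1.6927 = 1.4022 mol/L.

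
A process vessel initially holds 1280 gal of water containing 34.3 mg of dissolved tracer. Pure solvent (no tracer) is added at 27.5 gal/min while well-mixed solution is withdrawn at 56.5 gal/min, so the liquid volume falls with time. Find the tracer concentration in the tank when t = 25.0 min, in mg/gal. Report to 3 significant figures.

0.0121 mg/gal

Let m(t) be the amount of tracer. Volume: V(t) = V₀ + (Q_in − Q_out) t = 1280 − 29.000 t; V(25.0) = 555.00 gal.
No tracer enters, so dm/dt = −Q_out · (m/V).
dm/m = −Q_out dt/(V₀ − 29.000 t); integrating gives ln(m/m₀) = −(Q_out/(Q_in−Q_out)) ln(V/V₀).
m = m₀ (V₀/V)^(Q_out/(Q_in−Q_out)) = 34.3 × (1280/555.00)^(-1.9483) = 6.7334 mg.
C = m/V = 6.7334/555.00 = 0.012132 mg/gal.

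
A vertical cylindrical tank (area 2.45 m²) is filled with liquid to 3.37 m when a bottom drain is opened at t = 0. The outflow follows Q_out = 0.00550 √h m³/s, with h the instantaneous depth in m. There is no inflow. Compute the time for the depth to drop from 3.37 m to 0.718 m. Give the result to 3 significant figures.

881 s

Mass balance (ρ constant): A dh/dt = −0.00550 √h.
This is separable: 2 d(√h)/dt = −0.00550/A, so √h = √h₀ − (0.00550/(2A)) t.
t = 2A(√h₀ − √h)/0.00550 = 2·2.45·(√3.37 − √0.718)/0.00550
  = 4.9000 × (1.8358 − 0.84735) / 0.00550 = 880.58 s.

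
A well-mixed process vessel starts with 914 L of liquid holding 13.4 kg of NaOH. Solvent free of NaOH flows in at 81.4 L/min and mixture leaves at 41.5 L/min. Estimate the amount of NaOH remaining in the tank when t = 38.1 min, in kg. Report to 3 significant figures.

4.84 kg

Total volume: dV/dt = Q_in − Q_out = 39.900 L/min, so V(t) = 914 + 39.900 t and V(38.1) = 2434.2 L.
No NaOH enters, so dm/dt = −Q_out · (m/V).
dm/m = −Q_out dt/(V₀ + 39.900 t); integrating gives ln(m/m₀) = −(Q_out/(Q_in−Q_out)) ln(V/V₀).
m = m₀ (V₀/V)^(Q_out/(Q_in−Q_out)) = 13.4 × (914/2434.2)^(1.0401) = 4.8377 kg.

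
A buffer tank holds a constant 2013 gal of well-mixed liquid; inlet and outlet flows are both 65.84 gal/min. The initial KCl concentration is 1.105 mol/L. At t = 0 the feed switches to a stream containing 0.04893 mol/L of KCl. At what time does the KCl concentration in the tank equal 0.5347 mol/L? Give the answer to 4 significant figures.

23.74 min

Unsteady species balance (constant V, well mixed): V dC/dt = Q(C_in − C), so τ = V/Q = 30.5741 min.
C(t) = C_in + (C₀ − C_in) e^(−t/τ). Set C = 0.5347 and solve for t:
e^(−t/τ) = (C − C_in)/(C₀ − C_in) = (0.5347 − 0.04893)/(1.105 − 0.04893) = 0.459979
t = −τ ln(…) = 30.5741 × 0.776574 = 23.7431 min.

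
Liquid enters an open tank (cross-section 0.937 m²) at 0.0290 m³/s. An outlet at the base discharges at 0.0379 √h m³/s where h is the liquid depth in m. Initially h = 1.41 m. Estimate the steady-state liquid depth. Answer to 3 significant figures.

0.585 m

Level balance: A dh/dt = 0.0290 − 0.0379 √h. Setting dh/dt = 0:
Q_in = 0.0379 √h_ss ⇒ √h_ss = 0.0290/0.0379 = 0.76517.
h_ss = 0.76517² = 0.58549 m. (Since h₀ = 1.41 m > h_ss, the level will fall toward this value.)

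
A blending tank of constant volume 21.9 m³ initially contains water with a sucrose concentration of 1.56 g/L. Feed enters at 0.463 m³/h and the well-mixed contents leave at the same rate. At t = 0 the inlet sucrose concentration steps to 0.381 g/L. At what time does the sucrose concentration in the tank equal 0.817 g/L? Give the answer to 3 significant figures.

47.1 h

Species balance: V dC/dt = Q(C_in − C) ⇒ τ = V/Q = 47.300 h.
C(t) = C_in + (C₀ − C_in) e^(−t/τ). Set C = 0.817 and solve for t:
e^(−t/τ) = (C − C_in)/(C₀ − C_in) = (0.817 − 0.381)/(1.56 − 0.381) = 0.36980
t = −τ ln(…) = 47.300 × 0.99478 = 47.053 h.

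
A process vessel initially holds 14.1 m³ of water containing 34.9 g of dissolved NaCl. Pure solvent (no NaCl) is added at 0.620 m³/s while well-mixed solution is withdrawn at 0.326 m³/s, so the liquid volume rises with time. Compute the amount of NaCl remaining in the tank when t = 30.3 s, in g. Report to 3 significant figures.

Total volume: dV/dt = Q_in − Q_out = 0.29400 m³/s, so V(t) = 14.1 + 0.29400 t and V(30.3) = 23.008 m³.
Species balance (pure solvent in): dm/dt = −Q_out · m/V(t).
dm/m = −Q_out dt/(V₀ + 0.29400 t); integrating gives ln(m/m₀) = −(Q_out/(Q_in−Q_out)) ln(V/V₀).
m = m₀ (V₀/V)^(Q_out/(Q_in−Q_out)) = 34.9 × (14.1/23.008)^(1.1088) = 20.278 g.

20.3 g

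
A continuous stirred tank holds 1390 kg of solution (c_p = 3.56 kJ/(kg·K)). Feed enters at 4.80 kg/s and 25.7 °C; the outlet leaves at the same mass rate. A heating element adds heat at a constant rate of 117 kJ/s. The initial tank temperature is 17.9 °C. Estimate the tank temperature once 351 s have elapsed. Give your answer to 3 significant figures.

28.2 °C

M c_p dT/dt = ṁ c_p (T_in − T) + Q̇.
τ = M/ṁ = 289.58 s; T_ss = T_in + Q̇/(ṁ c_p) = 25.7 + 117/(4.80·3.56) = 32.547 °C.
T approaches T_ss exponentially: T(t) = T_ss + (T₀ − T_ss) e^(−t/τ).
T(351) = 32.547 + (-14.647)·e^(−351/289.58) = 32.547 + (-14.647)·0.29758 = 28.188 °C.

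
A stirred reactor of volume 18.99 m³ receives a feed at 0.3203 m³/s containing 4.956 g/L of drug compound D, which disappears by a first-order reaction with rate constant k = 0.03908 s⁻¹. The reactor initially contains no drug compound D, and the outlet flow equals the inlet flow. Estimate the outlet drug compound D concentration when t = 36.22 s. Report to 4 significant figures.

1.297 g/L

V dC/dt = Q(C_in − C) − k V C.
dC/dt = (Q/V) C_in − (Q/V + k) C; effective rate a = Q/V + k = 0.0168668 + 0.03908 = 0.0559468 s⁻¹.
C_ss = Q C_in/(Q + kV) = 1.49413 g/L; C(t) = C_ss + (C₀ − C_ss) e^(−a t).
C(36.22) = 1.49413 + (-1.49413)·e^(−0.0559468·36.22) = 1.49413 + (-1.49413)·0.131810 = 1.29719 g/L.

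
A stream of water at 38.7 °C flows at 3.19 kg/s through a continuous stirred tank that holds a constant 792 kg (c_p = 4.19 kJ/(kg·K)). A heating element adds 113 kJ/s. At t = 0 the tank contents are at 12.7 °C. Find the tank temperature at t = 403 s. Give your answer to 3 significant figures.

40.4 °C

First-law balance (no shaft work): M c_p dT/dt = ṁ c_p (T_in − T) + 113.
τ = M/ṁ = 248.28 s; T_ss = T_in + Q̇/(ṁ c_p) = 38.7 + 113/(3.19·4.19) = 47.154 °C.
T approaches T_ss exponentially: T(t) = T_ss + (T₀ − T_ss) e^(−t/τ).
T(403) = 47.154 + (-34.454)·e^(−403/248.28) = 47.154 + (-34.454)·0.19727 = 40.358 °C.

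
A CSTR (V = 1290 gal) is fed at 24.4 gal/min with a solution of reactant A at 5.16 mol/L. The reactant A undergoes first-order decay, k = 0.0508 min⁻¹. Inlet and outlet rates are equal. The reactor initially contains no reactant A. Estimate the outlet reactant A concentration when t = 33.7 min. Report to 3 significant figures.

Accumulation = in − out − consumed: V dC/dt = Q C_in − Q C − k V C.
This is linear with rate a = Q/V + k = 0.069715 min⁻¹.
C_ss = Q C_in/(Q + kV) = 1.4000 mol/L; C(t) = C_ss + (C₀ − C_ss) e^(−a t).
C(33.7) = 1.4000 + (-1.4000)·e^(−0.069715·33.7) = 1.4000 + (-1.4000)·0.095428 = 1.2664 mol/L.

1.27 mol/L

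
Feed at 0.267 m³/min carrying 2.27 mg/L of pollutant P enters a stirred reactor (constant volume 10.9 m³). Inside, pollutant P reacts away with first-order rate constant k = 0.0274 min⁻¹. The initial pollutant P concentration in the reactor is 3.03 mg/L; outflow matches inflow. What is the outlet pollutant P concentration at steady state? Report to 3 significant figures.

1.07 mg/L

Species balance: V dC/dt = Q C_in − Q C − k V C.
At steady state: 0 = Q C_in − (Q + kV) C_ss, so C_ss = Q C_in/(Q + kV).
C_ss = 0.267·2.27/(0.267 + 0.0274·10.9) = 0.60609/0.56566 = 1.0715 mg/L.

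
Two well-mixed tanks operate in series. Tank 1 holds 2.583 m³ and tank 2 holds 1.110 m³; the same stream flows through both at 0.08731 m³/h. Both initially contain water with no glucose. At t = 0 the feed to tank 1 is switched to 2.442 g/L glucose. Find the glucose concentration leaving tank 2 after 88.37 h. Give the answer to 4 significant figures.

2.228 g/L

Species balance on tank i: dCᵢ/dt = (Cᵢ₋₁ − Cᵢ)/τᵢ with τᵢ = Vᵢ/Q.
τ₁ = 2.583/0.08731 = 29.5842 h; τ₂ = 1.110/0.08731 = 12.7133 h.
Tank 1: C₁ = C_in(1 − e^(−t/τ₁)). Tank 2 (τ₁ ≠ τ₂): C₂ = C_in[1 − (τ₁ e^(−t/τ₁) − τ₂ e^(−t/τ₂))/(τ₁ − τ₂)].
At t = 88.37: e^(−t/τ₁) = 0.0504353, e^(−t/τ₂) = 0.000957699.
C₂ = 2.442·[1 − (29.5842·0.0504353 − 12.7133·0.000957699)/(16.8709)] = 2.442·0.912280 = 2.22779 g/L.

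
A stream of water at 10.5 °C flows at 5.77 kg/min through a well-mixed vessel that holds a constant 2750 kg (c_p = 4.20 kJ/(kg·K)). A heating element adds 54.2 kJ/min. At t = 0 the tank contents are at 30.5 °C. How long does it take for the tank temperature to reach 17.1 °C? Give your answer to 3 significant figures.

Heat balance on the well-mixed liquid: M c_p dT/dt = ṁ c_p (T_in − T) + 54.2.
τ = M/ṁ = 476.60 min; T_ss = T_in + Q̇/(ṁ c_p) = 12.737 °C.
T(t) = T_ss + (T₀ − T_ss) e^(−t/τ). Set T = 17.1:
e^(−t/τ) = (17.1 − 12.737)/(30.5 − 12.737) = 0.24564
t = −476.60 · ln(0.24564) = 669.09 min.

669 min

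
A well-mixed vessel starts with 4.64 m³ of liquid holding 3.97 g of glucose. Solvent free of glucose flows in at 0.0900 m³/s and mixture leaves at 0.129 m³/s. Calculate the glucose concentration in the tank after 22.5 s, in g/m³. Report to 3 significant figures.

Let m(t) be the amount of glucose. Volume: V(t) = V₀ + (Q_in − Q_out) t = 4.64 − 0.039000 t; V(22.5) = 3.7625 m³.
Solute balance: dm/dt = 0 − Q_out C = −Q_out m/V(t).
Separate: dm/m = −Q_out dt/V(t) ⇒ ln(m/m₀) = −(Q_out/(Q_in−Q_out)) ln(V/V₀).
m = m₀ (V₀/V)^(Q_out/(Q_in−Q_out)) = 3.97 × (4.64/3.7625)^(-3.3077) = 1.9845 g.
C = m/V = 1.9845/3.7625 = 0.52744 g/m³.

0.527 g/m³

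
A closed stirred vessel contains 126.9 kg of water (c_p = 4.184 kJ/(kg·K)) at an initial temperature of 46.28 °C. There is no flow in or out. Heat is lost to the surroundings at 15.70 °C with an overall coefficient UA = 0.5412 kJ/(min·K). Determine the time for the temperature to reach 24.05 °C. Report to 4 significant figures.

M c_p dT/dt = −UA(T − T_amb).
τ = M c_p/UA = 981.060 min; T_ss = T_amb = 15.7000 °C.
T(t) = T_ss + (T₀ − T_ss)e^(−t/τ); set T = 24.05:
t = −τ ln[(T − T_ss)/(T₀ − T_ss)] = −981.060 · ln(0.273054) = 1273.50 min.

1273 min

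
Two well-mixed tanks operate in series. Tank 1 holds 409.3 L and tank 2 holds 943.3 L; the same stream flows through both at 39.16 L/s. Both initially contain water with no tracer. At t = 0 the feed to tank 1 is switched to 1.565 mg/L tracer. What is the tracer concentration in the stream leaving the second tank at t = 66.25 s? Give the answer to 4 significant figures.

1.390 mg/L

Species balance on tank i: dCᵢ/dt = (Cᵢ₋₁ − Cᵢ)/τᵢ with τᵢ = Vᵢ/Q.
τ₁ = 409.3/39.16 = 10.4520 s; τ₂ = 943.3/39.16 = 24.0884 s.
Tank 1: C₁ = C_in(1 − e^(−t/τ₁)). Tank 2 (τ₁ ≠ τ₂): C₂ = C_in[1 − (τ₁ e^(−t/τ₁) − τ₂ e^(−t/τ₂))/(τ₁ − τ₂)].
At t = 66.25: e^(−t/τ₁) = 0.00176694, e^(−t/τ₂) = 0.0639092.
C₂ = 1.565·[1 − (10.4520·0.00176694 − 24.0884·0.0639092)/(-13.6364)] = 1.565·0.888460 = 1.39044 mg/L.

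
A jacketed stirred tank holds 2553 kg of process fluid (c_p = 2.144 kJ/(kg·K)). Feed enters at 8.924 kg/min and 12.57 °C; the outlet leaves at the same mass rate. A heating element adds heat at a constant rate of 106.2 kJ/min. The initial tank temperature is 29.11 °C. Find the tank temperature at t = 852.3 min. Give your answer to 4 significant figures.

18.68 °C

Unsteady energy balance on the tank contents: M c_p dT/dt = ṁ c_p (T_in − T) + 106.2.
τ = M/ṁ = 286.082 min; T_ss = T_in + Q̇/(ṁ c_p) = 12.57 + 106.2/(8.924·2.144) = 18.1206 °C.
Solution: T(t) = T_ss + (T₀ − T_ss) e^(−t/τ).
T(852.3) = 18.1206 + (10.9894)·e^(−852.3/286.082) = 18.1206 + (10.9894)·0.0508329 = 18.6792 °C.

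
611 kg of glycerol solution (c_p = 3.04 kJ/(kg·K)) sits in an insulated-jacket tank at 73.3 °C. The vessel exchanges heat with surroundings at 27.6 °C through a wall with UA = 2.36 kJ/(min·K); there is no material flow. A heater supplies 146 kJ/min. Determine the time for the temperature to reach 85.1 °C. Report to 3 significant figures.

Unsteady energy balance on the tank contents: M c_p dT/dt = −UA(T − T_amb) + Q̇.
τ = M c_p/UA = 787.05 min; T_ss = T_amb + Q̇/UA = 27.6 + 146/2.36 = 89.464 °C.
T(t) = T_ss + (T₀ − T_ss)e^(−t/τ); set T = 85.1:
t = −τ ln[(T − T_ss)/(T₀ − T_ss)] = −787.05 · ln(0.27000) = 1030.5 min.

1030 min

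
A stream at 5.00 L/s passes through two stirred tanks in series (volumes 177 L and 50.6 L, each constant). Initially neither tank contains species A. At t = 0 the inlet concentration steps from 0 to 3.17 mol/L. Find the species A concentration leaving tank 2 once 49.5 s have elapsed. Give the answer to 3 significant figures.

2.08 mol/L

Species balance on tank i: dCᵢ/dt = (Cᵢ₋₁ − Cᵢ)/τᵢ with τᵢ = Vᵢ/Q.
τ₁ = 177/5.00 = 35.400 s; τ₂ = 50.6/5.00 = 10.120 s.
Tank 1: C₁ = C_in(1 − e^(−t/τ₁)). Tank 2 (τ₁ ≠ τ₂): C₂ = C_in[1 − (τ₁ e^(−t/τ₁) − τ₂ e^(−t/τ₂))/(τ₁ − τ₂)].
At t = 49.5: e^(−t/τ₁) = 0.24702, e^(−t/τ₂) = 0.0075116.
C₂ = 3.17·[1 − (35.400·0.24702 − 10.120·0.0075116)/(25.280)] = 3.17·0.65711 = 2.0830 mol/L.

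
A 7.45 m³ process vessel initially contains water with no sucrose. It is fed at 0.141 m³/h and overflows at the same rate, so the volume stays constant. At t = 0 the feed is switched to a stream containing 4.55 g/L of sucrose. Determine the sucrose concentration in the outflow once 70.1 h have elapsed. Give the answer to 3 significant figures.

3.34 g/L

Transient balance on the dissolved component: V dC/dt = Q(C_in − C).
Rewrite as dC/dt + C/τ = C_in/τ, τ = V/Q = 52.837 h.
This is linear first-order; C(t) = C_in + (C₀ − C_in) e^(−t/τ).
C(70.1) = 4.55 + (0 − 4.55)·e^(−70.1/52.837) = 4.55 + (-4.5500)·0.26534 = 3.3427 g/L.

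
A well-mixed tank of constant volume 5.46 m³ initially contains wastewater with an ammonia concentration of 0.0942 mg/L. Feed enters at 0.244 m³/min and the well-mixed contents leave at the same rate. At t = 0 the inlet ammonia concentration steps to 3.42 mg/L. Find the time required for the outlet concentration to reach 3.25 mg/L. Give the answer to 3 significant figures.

Species balance: V dC/dt = Q(C_in − C) ⇒ τ = V/Q = 22.377 min.
C(t) = C_in + (C₀ − C_in) e^(−t/τ). Set C = 3.25 and solve for t:
e^(−t/τ) = (C − C_in)/(C₀ − C_in) = (3.25 − 3.42)/(0.0942 − 3.42) = 0.051116
t = −τ ln(…) = 22.377 × 2.9737 = 66.542 min.

66.5 min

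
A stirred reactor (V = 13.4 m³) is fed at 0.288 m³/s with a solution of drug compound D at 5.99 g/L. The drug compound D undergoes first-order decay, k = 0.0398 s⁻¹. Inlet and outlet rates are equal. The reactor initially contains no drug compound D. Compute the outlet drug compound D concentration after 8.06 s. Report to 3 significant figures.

0.819 g/L

Species balance: V dC/dt = Q C_in − Q C − k V C.
This is linear with rate a = Q/V + k = 0.061293 s⁻¹.
C_ss = Q C_in/(Q + kV) = 2.1004 g/L; C(t) = C_ss + (C₀ − C_ss) e^(−a t).
C(8.06) = 2.1004 + (-2.1004)·e^(−0.061293·8.06) = 2.1004 + (-2.1004)·0.61017 = 0.81881 g/L.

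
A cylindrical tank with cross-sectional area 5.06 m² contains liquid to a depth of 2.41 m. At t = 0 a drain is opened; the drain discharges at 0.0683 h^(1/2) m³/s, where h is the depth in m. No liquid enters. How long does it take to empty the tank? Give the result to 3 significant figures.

230 s

Unsteady balance on liquid volume: A dh/dt = −0.0683 √h.
This is separable: 2 d(√h)/dt = −0.0683/A, so √h = √h₀ − (0.0683/(2A)) t.
Tank is empty when √h = 0: t_empty = 2A√h₀/0.0683.
t_empty = 2·5.06·√2.41/0.0683 = 10.120·1.5524/0.0683 = 230.02 s.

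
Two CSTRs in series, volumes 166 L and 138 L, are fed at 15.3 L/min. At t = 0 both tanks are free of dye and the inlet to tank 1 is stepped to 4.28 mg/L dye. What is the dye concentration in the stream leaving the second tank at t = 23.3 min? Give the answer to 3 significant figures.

Each tank obeys Vᵢ dCᵢ/dt = Q(Cᵢ₋₁ − Cᵢ), so τᵢ = Vᵢ/Q.
τ₁ = 166/15.3 = 10.850 min; τ₂ = 138/15.3 = 9.0196 min.
Solving the cascade with C₁(0)=C₂(0)=0 gives C₂(t) = C_in[1 − (τ₁ e^(−t/τ₁) − τ₂ e^(−t/τ₂))/(τ₁ − τ₂)].
At t = 23.3: e^(−t/τ₁) = 0.11677, e^(−t/τ₂) = 0.075527.
C₂ = 4.28·[1 − (10.850·0.11677 − 9.0196·0.075527)/(1.8301)] = 4.28·0.67995 = 2.9102 mg/L.

2.91 mg/L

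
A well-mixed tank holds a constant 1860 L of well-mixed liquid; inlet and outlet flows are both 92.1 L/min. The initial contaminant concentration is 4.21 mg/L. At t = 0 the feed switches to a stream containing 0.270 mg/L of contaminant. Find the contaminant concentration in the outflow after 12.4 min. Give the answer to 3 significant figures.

2.40 mg/L

Accumulation = in − out for the solute gives V dC/dt = Q(C_in − C).
Rewrite as dC/dt + C/τ = C_in/τ, τ = V/Q = 20.195 min.
C approaches C_in exponentially: C(t) = C_in + (C₀ − C_in) e^(−t/τ).
C(12.4) = 0.270 + (4.21 − 0.270)·e^(−12.4/20.195) = 0.270 + (3.9400)·0.54118 = 2.4023 mg/L.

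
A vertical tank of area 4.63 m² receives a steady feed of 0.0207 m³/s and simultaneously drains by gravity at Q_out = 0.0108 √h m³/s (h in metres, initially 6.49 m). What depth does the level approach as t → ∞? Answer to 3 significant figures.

3.67 m

A dh/dt = Q_in − 0.0108 √h. Steady state requires inflow = outflow:
Q_in = 0.0108 √h_ss ⇒ √h_ss = 0.0207/0.0108 = 1.9167.
h_ss = 1.9167² = 3.6736 m. (Since h₀ = 6.49 m > h_ss, the level will fall toward this value.)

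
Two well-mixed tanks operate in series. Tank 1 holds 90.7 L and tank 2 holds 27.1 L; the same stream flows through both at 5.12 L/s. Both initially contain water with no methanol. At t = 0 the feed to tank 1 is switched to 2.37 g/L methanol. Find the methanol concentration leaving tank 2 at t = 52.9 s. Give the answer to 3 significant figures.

2.20 g/L

Each tank obeys Vᵢ dCᵢ/dt = Q(Cᵢ₋₁ − Cᵢ), so τᵢ = Vᵢ/Q.
τ₁ = 90.7/5.12 = 17.715 s; τ₂ = 27.1/5.12 = 5.2930 s.
Solving the cascade with C₁(0)=C₂(0)=0 gives C₂(t) = C_in[1 − (τ₁ e^(−t/τ₁) − τ₂ e^(−t/τ₂))/(τ₁ − τ₂)].
At t = 52.9: e^(−t/τ₁) = 0.050479, e^(−t/τ₂) = 4.5655e-05.
C₂ = 2.37·[1 − (17.715·0.050479 − 5.2930·4.5655e-05)/(12.422)] = 2.37·0.92803 = 2.1994 g/L.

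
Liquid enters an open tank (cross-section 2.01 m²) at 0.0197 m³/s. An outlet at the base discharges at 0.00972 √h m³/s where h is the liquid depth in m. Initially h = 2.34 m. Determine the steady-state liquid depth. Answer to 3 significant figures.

Accumulation of liquid (constant cross-section A): A dh/dt = Q_in − 0.00972 √h. At steady state dh/dt = 0:
Q_in = 0.00972 √h_ss ⇒ √h_ss = 0.0197/0.00972 = 2.0267.
h_ss = 2.0267² = 4.1077 m. (Since h₀ = 2.34 m < h_ss, the level will rise toward this value.)

4.11 m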